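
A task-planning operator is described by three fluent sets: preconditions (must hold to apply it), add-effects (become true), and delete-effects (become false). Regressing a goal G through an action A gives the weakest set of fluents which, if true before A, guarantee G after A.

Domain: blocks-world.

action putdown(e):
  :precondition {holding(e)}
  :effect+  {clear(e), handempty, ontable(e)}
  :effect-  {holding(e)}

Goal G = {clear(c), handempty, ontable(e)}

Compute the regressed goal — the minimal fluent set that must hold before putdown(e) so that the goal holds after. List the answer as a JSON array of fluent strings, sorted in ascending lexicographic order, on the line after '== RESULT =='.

Regress:
  G ∩ del = {}  (empty — regression defined)
  G \ add = {clear(c), handempty, ontable(e)} \ {clear(e), handempty, ontable(e)} = {clear(c)}
  ∪ pre   = {clear(c)} ∪ {holding(e)}
          = {clear(c), holding(e)}

== RESULT ==
["clear(c)", "holding(e)"]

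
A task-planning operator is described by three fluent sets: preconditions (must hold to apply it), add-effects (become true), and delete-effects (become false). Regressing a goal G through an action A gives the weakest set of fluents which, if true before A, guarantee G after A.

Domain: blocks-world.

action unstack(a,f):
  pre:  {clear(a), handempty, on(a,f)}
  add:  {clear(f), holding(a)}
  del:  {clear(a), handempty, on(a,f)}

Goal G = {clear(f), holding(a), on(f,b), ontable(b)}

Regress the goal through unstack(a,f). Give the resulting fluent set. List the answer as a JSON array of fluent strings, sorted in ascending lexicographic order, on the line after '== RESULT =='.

Regress:
  G ∩ del = {}  (empty — regression defined)
  G \ add = {clear(f), holding(a), on(f,b), ontable(b)} \ {clear(f), holding(a)} = {on(f,b), ontable(b)}
  ∪ pre   = {on(f,b), ontable(b)} ∪ {clear(a), handempty, on(a,f)}
          = {clear(a), handempty, on(a,f), on(f,b), ontable(b)}

== RESULT ==
["clear(a)", "handempty", "on(a,f)", "on(f,b)", "ontable(b)"]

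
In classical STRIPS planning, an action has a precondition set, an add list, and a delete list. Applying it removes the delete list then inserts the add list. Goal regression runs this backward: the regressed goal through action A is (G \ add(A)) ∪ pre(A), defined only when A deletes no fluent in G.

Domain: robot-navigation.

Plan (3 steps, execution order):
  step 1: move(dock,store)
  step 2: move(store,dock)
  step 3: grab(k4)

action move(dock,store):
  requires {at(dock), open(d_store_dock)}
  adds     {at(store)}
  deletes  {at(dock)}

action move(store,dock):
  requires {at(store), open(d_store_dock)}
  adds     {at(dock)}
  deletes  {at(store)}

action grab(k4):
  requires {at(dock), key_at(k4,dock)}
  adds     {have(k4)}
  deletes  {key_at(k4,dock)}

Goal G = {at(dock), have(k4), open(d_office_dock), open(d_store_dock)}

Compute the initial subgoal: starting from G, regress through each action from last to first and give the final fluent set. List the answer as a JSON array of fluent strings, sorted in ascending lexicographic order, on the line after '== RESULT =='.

Work backward from the goal:
  through step 3 (grab(k4)): drop {have(k4)}, keep {at(dock), open(d_office_dock), open(d_store_dock)}, require {at(dock), key_at(k4,dock)}
    → {at(dock), key_at(k4,dock), open(d_office_dock), open(d_store_dock)}
  through step 2 (move(store,dock)): drop {at(dock)}, keep {key_at(k4,dock), open(d_office_dock), open(d_store_dock)}, require {at(store), open(d_store_dock)}
    → {at(store), key_at(k4,dock), open(d_office_dock), open(d_store_dock)}
  through step 1 (move(dock,store)): drop {at(store)}, keep {key_at(k4,dock), open(d_office_dock), open(d_store_dock)}, require {at(dock), open(d_store_dock)}
    → {at(dock), key_at(k4,dock), open(d_office_dock), open(d_store_dock)}

== RESULT ==
["at(dock)", "key_at(k4,dock)", "open(d_office_dock)", "open(d_store_dock)"]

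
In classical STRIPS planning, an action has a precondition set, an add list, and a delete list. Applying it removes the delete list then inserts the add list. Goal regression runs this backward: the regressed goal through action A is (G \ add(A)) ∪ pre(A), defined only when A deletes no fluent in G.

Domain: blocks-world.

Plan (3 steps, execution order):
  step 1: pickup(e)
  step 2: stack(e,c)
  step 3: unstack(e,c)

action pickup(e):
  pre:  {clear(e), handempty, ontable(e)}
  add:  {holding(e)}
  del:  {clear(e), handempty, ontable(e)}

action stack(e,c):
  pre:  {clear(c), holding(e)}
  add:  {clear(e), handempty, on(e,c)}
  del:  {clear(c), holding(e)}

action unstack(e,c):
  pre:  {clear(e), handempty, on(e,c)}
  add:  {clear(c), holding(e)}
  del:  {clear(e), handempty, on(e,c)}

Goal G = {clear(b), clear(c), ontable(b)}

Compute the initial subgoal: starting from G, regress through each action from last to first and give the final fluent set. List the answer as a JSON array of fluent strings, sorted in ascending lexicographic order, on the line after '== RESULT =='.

Work backward from the goal:
  through step 3 (unstack(e,c)): drop {clear(c)}, keep {clear(b), ontable(b)}, require {clear(e), handempty, on(e,c)}
    → {clear(b), clear(e), handempty, on(e,c), ontable(b)}
  through step 2 (stack(e,c)): drop {clear(e), handempty, on(e,c)}, keep {clear(b), ontable(b)}, require {clear(c), holding(e)}
    → {clear(b), clear(c), holding(e), ontable(b)}
  through step 1 (pickup(e)): drop {holding(e)}, keep {clear(b), clear(c), ontable(b)}, require {clear(e), handempty, ontable(e)}
    → {clear(b), clear(c), clear(e), handempty, ontable(b), ontable(e)}

== RESULT ==
["clear(b)", "clear(c)", "clear(e)", "handempty", "ontable(b)", "ontable(e)"]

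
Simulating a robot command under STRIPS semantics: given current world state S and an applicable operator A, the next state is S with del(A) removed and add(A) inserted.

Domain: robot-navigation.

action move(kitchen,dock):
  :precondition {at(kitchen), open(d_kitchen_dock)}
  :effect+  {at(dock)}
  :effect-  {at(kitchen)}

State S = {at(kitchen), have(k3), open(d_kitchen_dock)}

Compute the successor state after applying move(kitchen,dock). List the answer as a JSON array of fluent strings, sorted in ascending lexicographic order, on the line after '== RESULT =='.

Progress:
  pre ⊆ S: {at(kitchen), open(d_kitchen_dock)} ⊆ S  — applicable
  S \ del = {have(k3), open(d_kitchen_dock)}
  ∪ add   = {at(dock), have(k3), open(d_kitchen_dock)}

== RESULT ==
["at(dock)", "have(k3)", "open(d_kitchen_dock)"]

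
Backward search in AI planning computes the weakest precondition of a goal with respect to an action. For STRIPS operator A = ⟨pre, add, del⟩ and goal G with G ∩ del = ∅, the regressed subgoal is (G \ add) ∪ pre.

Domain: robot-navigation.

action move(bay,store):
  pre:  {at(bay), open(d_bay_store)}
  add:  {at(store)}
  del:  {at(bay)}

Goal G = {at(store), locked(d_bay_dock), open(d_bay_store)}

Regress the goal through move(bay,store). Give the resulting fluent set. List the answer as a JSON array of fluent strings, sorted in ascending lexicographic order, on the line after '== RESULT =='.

Regress:
  G ∩ del = {}  (empty — regression defined)
  G \ add = {at(store), locked(d_bay_dock), open(d_bay_store)} \ {at(store)} = {locked(d_bay_dock), open(d_bay_store)}
  ∪ pre   = {locked(d_bay_dock), open(d_bay_store)} ∪ {at(bay), open(d_bay_store)}
          = {at(bay), locked(d_bay_dock), open(d_bay_store)}

== RESULT ==
["at(bay)", "locked(d_bay_dock)", "open(d_bay_store)"]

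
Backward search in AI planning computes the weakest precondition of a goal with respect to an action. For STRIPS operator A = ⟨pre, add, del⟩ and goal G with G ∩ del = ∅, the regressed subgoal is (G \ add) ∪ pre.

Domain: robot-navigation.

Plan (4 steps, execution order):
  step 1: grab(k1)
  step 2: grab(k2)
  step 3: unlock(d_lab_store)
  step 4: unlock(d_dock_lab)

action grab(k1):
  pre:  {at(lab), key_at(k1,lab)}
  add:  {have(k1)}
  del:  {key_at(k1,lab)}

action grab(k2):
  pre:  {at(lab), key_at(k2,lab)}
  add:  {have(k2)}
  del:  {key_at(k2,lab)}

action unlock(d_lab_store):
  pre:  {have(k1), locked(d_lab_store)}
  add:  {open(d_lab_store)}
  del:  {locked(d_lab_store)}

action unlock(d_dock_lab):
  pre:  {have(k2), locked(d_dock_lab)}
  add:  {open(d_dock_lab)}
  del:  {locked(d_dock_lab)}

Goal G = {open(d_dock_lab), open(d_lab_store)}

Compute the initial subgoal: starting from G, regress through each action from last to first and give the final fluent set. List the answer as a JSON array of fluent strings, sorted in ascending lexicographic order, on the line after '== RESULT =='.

Work backward from the goal:
  through step 4 (unlock(d_dock_lab)): drop {open(d_dock_lab)}, keep {open(d_lab_store)}, require {have(k2), locked(d_dock_lab)}
    → {have(k2), locked(d_dock_lab), open(d_lab_store)}
  through step 3 (unlock(d_lab_store)): drop {open(d_lab_store)}, keep {have(k2), locked(d_dock_lab)}, require {have(k1), locked(d_lab_store)}
    → {have(k1), have(k2), locked(d_dock_lab), locked(d_lab_store)}
  through step 2 (grab(k2)): drop {have(k2)}, keep {have(k1), locked(d_dock_lab), locked(d_lab_store)}, require {at(lab), key_at(k2,lab)}
    → {at(lab), have(k1), key_at(k2,lab), locked(d_dock_lab), locked(d_lab_store)}
  through step 1 (grab(k1)): drop {have(k1)}, keep {at(lab), key_at(k2,lab), locked(d_dock_lab), locked(d_lab_store)}, require {at(lab), key_at(k1,lab)}
    → {at(lab), key_at(k1,lab), key_at(k2,lab), locked(d_dock_lab), locked(d_lab_store)}

== RESULT ==
["at(lab)", "key_at(k1,lab)", "key_at(k2,lab)", "locked(d_dock_lab)", "locked(d_lab_store)"]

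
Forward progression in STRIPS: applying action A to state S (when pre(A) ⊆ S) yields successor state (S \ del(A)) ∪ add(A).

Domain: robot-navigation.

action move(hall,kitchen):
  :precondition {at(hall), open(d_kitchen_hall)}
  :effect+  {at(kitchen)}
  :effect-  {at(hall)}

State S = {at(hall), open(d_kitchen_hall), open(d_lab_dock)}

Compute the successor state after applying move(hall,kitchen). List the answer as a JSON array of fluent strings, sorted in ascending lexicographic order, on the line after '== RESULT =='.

Compute (S \ del) ∪ add:
  pre ⊆ S: {at(hall), open(d_kitchen_hall)} ⊆ S  — applicable
  S \ del = {open(d_kitchen_hall), open(d_lab_dock)}
  ∪ add   = {at(kitchen), open(d_kitchen_hall), open(d_lab_dock)}

== RESULT ==
["at(kitchen)", "open(d_kitchen_hall)", "open(d_lab_dock)"]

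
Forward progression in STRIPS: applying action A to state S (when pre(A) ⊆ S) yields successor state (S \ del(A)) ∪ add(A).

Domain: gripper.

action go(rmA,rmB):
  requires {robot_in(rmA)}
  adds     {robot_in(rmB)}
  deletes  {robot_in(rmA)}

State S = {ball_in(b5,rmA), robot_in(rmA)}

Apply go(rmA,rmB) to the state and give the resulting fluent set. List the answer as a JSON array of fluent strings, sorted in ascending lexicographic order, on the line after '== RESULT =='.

Compute (S \ del) ∪ add:
  pre ⊆ S: {robot_in(rmA)} ⊆ S  — applicable
  S \ del = {ball_in(b5,rmA)}
  ∪ add   = {ball_in(b5,rmA), robot_in(rmB)}

== RESULT ==
["ball_in(b5,rmA)", "robot_in(rmB)"]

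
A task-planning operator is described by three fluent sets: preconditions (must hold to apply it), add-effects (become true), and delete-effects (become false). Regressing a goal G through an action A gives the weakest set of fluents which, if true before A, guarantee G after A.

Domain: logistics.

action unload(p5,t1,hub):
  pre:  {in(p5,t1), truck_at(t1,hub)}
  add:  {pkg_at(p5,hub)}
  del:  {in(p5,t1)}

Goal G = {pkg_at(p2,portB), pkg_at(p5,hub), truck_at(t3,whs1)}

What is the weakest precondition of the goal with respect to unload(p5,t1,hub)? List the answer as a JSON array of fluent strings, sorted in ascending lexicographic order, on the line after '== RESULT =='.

Regress:
  G ∩ del = {}  (empty — regression defined)
  G \ add = {pkg_at(p2,portB), pkg_at(p5,hub), truck_at(t3,whs1)} \ {pkg_at(p5,hub)} = {pkg_at(p2,portB), truck_at(t3,whs1)}
  ∪ pre   = {pkg_at(p2,portB), truck_at(t3,whs1)} ∪ {in(p5,t1), truck_at(t1,hub)}
          = {in(p5,t1), pkg_at(p2,portB), truck_at(t1,hub), truck_at(t3,whs1)}

== RESULT ==
["in(p5,t1)", "pkg_at(p2,portB)", "truck_at(t1,hub)", "truck_at(t3,whs1)"]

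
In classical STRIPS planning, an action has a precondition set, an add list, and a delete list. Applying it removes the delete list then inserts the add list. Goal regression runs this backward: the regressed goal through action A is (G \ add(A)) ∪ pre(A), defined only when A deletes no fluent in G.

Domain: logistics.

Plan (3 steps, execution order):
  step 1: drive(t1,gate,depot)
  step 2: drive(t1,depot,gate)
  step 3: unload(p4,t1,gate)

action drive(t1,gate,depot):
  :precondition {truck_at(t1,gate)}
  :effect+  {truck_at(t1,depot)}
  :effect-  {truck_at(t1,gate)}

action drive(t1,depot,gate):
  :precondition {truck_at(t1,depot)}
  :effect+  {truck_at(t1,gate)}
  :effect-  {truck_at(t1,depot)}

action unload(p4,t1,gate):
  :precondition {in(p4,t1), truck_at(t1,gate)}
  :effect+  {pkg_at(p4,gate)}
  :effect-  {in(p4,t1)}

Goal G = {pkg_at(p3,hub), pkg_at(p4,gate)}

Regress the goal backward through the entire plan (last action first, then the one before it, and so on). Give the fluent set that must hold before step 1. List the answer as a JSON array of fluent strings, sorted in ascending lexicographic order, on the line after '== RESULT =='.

Work backward from the goal:
  through step 3 (unload(p4,t1,gate)): drop {pkg_at(p4,gate)}, keep {pkg_at(p3,hub)}, require {in(p4,t1), truck_at(t1,gate)}
    → {in(p4,t1), pkg_at(p3,hub), truck_at(t1,gate)}
  through step 2 (drive(t1,depot,gate)): drop {truck_at(t1,gate)}, keep {in(p4,t1), pkg_at(p3,hub)}, require {truck_at(t1,depot)}
    → {in(p4,t1), pkg_at(p3,hub), truck_at(t1,depot)}
  through step 1 (drive(t1,gate,depot)): drop {truck_at(t1,depot)}, keep {in(p4,t1), pkg_at(p3,hub)}, require {truck_at(t1,gate)}
    → {in(p4,t1), pkg_at(p3,hub), truck_at(t1,gate)}

== RESULT ==
["in(p4,t1)", "pkg_at(p3,hub)", "truck_at(t1,gate)"]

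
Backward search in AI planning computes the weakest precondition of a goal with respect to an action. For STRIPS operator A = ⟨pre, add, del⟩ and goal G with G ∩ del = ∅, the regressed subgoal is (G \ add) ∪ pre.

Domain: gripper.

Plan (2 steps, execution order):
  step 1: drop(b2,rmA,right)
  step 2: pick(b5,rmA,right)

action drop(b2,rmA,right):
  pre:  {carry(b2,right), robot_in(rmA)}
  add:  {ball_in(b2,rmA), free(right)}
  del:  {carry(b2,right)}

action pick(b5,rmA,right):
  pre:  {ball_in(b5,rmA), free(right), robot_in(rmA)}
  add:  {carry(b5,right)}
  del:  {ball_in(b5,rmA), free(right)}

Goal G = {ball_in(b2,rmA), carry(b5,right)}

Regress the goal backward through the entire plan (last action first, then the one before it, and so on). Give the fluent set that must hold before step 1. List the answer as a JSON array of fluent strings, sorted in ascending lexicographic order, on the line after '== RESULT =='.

Work backward from the goal:
  through step 2 (pick(b5,rmA,right)): drop {carry(b5,right)}, keep {ball_in(b2,rmA)}, require {ball_in(b5,rmA), free(right), robot_in(rmA)}
    → {ball_in(b2,rmA), ball_in(b5,rmA), free(right), robot_in(rmA)}
  through step 1 (drop(b2,rmA,right)): drop {ball_in(b2,rmA), free(right)}, keep {ball_in(b5,rmA), robot_in(rmA)}, require {carry(b2,right), robot_in(rmA)}
    → {ball_in(b5,rmA), carry(b2,right), robot_in(rmA)}

== RESULT ==
["ball_in(b5,rmA)", "carry(b2,right)", "robot_in(rmA)"]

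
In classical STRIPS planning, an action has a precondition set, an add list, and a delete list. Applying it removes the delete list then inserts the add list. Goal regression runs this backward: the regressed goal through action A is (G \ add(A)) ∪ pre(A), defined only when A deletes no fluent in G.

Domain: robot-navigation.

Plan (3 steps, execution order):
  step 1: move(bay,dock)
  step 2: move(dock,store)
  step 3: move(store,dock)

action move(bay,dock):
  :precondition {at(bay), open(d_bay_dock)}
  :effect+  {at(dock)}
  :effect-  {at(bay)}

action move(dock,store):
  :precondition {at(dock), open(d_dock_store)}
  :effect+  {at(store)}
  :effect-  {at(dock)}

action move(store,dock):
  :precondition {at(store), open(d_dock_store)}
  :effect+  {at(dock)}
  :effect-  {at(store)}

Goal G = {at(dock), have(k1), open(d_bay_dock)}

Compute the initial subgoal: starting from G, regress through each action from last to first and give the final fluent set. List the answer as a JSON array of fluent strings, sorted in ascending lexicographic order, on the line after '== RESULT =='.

Work backward from the goal:
  through step 3 (move(store,dock)): drop {at(dock)}, keep {have(k1), open(d_bay_dock)}, require {at(store), open(d_dock_store)}
    → {at(store), have(k1), open(d_bay_dock), open(d_dock_store)}
  through step 2 (move(dock,store)): drop {at(store)}, keep {have(k1), open(d_bay_dock), open(d_dock_store)}, require {at(dock), open(d_dock_store)}
    → {at(dock), have(k1), open(d_bay_dock), open(d_dock_store)}
  through step 1 (move(bay,dock)): drop {at(dock)}, keep {have(k1), open(d_bay_dock), open(d_dock_store)}, require {at(bay), open(d_bay_dock)}
    → {at(bay), have(k1), open(d_bay_dock), open(d_dock_store)}

== RESULT ==
["at(bay)", "have(k1)", "open(d_bay_dock)", "open(d_dock_store)"]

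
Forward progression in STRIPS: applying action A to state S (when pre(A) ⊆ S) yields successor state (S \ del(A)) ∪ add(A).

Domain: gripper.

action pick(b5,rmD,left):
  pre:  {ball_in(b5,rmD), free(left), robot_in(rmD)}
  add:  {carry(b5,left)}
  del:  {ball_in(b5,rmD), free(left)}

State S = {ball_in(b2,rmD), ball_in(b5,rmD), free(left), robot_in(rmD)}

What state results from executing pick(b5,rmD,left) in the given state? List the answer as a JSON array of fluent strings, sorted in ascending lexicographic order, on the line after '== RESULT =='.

Progress:
  pre ⊆ S: {ball_in(b5,rmD), free(left), robot_in(rmD)} ⊆ S  — applicable
  S \ del = {ball_in(b2,rmD), robot_in(rmD)}
  ∪ add   = {ball_in(b2,rmD), carry(b5,left), robot_in(rmD)}

== RESULT ==
["ball_in(b2,rmD)", "carry(b5,left)", "robot_in(rmD)"]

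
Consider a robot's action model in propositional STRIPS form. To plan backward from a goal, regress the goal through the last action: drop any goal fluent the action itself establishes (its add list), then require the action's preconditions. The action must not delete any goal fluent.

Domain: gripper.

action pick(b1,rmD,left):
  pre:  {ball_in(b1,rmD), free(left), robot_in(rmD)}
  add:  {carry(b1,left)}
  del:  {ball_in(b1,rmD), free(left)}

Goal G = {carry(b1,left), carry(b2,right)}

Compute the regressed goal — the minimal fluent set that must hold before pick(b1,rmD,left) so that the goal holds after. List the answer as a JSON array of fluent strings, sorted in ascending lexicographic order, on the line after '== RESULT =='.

Compute (G \ add) ∪ pre:
  G ∩ del = {}  (empty — regression defined)
  G \ add = {carry(b1,left), carry(b2,right)} \ {carry(b1,left)} = {carry(b2,right)}
  ∪ pre   = {carry(b2,right)} ∪ {ball_in(b1,rmD), free(left), robot_in(rmD)}
          = {ball_in(b1,rmD), carry(b2,right), free(left), robot_in(rmD)}

== RESULT ==
["ball_in(b1,rmD)", "carry(b2,right)", "free(left)", "robot_in(rmD)"]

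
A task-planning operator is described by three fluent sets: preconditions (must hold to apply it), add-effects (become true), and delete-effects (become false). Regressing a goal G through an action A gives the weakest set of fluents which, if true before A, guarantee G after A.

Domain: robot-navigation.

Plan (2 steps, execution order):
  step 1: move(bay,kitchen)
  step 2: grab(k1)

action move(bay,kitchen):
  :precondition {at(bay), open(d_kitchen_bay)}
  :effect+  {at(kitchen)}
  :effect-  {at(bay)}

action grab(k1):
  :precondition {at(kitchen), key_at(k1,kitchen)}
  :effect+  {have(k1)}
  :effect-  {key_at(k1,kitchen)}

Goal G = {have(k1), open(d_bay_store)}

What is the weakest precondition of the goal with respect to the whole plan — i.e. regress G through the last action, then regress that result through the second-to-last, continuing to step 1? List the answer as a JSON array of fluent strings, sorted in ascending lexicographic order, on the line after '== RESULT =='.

Work backward from the goal:
  through step 2 (grab(k1)): drop {have(k1)}, keep {open(d_bay_store)}, require {at(kitchen), key_at(k1,kitchen)}
    → {at(kitchen), key_at(k1,kitchen), open(d_bay_store)}
  through step 1 (move(bay,kitchen)): drop {at(kitchen)}, keep {key_at(k1,kitchen), open(d_bay_store)}, require {at(bay), open(d_kitchen_bay)}
    → {at(bay), key_at(k1,kitchen), open(d_bay_store), open(d_kitchen_bay)}

== RESULT ==
["at(bay)", "key_at(k1,kitchen)", "open(d_bay_store)", "open(d_kitchen_bay)"]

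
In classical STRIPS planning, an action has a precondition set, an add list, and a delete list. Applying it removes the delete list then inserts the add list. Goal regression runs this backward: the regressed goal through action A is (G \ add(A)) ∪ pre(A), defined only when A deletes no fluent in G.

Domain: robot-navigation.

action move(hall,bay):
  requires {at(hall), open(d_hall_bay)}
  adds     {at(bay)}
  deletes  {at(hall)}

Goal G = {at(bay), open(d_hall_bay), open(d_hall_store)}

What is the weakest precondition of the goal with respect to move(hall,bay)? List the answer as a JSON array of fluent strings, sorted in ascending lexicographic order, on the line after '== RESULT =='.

Regress:
  G ∩ del = {}  (empty — regression defined)
  G \ add = {at(bay), open(d_hall_bay), open(d_hall_store)} \ {at(bay)} = {open(d_hall_bay), open(d_hall_store)}
  ∪ pre   = {open(d_hall_bay), open(d_hall_store)} ∪ {at(hall), open(d_hall_bay)}
          = {at(hall), open(d_hall_bay), open(d_hall_store)}

== RESULT ==
["at(hall)", "open(d_hall_bay)", "open(d_hall_store)"]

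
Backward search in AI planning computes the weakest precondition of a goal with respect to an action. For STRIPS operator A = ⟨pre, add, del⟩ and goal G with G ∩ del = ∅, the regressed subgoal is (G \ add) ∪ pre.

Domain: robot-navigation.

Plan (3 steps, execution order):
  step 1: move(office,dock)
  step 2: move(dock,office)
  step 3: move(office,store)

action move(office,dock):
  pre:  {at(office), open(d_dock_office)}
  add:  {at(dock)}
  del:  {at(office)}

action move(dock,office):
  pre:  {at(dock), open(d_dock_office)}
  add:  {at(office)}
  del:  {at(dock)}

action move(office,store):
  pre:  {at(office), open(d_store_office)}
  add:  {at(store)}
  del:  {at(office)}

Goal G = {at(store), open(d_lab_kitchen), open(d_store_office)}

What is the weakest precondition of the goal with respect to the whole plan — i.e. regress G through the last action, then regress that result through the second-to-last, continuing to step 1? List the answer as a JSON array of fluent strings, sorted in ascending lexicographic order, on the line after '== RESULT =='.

Regress step by step:
  through step 3 (move(office,store)): drop {at(store)}, keep {open(d_lab_kitchen), open(d_store_office)}, require {at(office), open(d_store_office)}
    → {at(office), open(d_lab_kitchen), open(d_store_office)}
  through step 2 (move(dock,office)): drop {at(office)}, keep {open(d_lab_kitchen), open(d_store_office)}, require {at(dock), open(d_dock_office)}
    → {at(dock), open(d_dock_office), open(d_lab_kitchen), open(d_store_office)}
  through step 1 (move(office,dock)): drop {at(dock)}, keep {open(d_dock_office), open(d_lab_kitchen), open(d_store_office)}, require {at(office), open(d_dock_office)}
    → {at(office), open(d_dock_office), open(d_lab_kitchen), open(d_store_office)}

== RESULT ==
["at(office)", "open(d_dock_office)", "open(d_lab_kitchen)", "open(d_store_office)"]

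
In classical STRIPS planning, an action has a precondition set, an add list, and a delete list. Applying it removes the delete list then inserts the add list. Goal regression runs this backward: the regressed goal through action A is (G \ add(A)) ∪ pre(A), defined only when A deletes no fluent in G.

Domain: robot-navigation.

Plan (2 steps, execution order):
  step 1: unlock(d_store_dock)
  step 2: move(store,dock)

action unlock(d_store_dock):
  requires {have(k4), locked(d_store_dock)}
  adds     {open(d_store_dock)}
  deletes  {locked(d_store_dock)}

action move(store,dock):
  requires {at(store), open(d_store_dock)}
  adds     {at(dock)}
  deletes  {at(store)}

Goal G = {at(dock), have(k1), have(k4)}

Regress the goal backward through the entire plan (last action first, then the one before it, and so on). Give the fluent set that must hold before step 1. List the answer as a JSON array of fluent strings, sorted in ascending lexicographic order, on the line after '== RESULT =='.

Regress step by step:
  through step 2 (move(store,dock)): drop {at(dock)}, keep {have(k1), have(k4)}, require {at(store), open(d_store_dock)}
    → {at(store), have(k1), have(k4), open(d_store_dock)}
  through step 1 (unlock(d_store_dock)): drop {open(d_store_dock)}, keep {at(store), have(k1), have(k4)}, require {have(k4), locked(d_store_dock)}
    → {at(store), have(k1), have(k4), locked(d_store_dock)}

== RESULT ==
["at(store)", "have(k1)", "have(k4)", "locked(d_store_dock)"]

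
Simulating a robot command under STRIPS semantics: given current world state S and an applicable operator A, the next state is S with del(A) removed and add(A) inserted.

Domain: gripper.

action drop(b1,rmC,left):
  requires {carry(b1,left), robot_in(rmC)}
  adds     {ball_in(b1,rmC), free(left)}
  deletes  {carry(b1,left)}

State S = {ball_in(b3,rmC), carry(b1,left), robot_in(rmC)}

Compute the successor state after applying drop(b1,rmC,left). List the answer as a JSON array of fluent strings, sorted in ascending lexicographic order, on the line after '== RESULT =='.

Compute (S \ del) ∪ add:
  pre ⊆ S: {carry(b1,left), robot_in(rmC)} ⊆ S  — applicable
  S \ del = {ball_in(b3,rmC), robot_in(rmC)}
  ∪ add   = {ball_in(b1,rmC), ball_in(b3,rmC), free(left), robot_in(rmC)}

== RESULT ==
["ball_in(b1,rmC)", "ball_in(b3,rmC)", "free(left)", "robot_in(rmC)"]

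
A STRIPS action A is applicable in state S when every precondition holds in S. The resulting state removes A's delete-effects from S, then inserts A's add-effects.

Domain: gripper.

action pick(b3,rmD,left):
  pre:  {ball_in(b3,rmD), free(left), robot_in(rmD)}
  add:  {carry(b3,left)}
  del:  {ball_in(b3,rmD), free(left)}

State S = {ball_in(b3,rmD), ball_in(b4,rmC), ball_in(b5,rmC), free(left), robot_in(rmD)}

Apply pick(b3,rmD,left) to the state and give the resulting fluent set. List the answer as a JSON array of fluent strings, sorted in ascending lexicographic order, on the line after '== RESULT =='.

Progress:
  pre ⊆ S: {ball_in(b3,rmD), free(left), robot_in(rmD)} ⊆ S  — applicable
  S \ del = {ball_in(b4,rmC), ball_in(b5,rmC), robot_in(rmD)}
  ∪ add   = {ball_in(b4,rmC), ball_in(b5,rmC), carry(b3,left), robot_in(rmD)}

== RESULT ==
["ball_in(b4,rmC)", "ball_in(b5,rmC)", "carry(b3,left)", "robot_in(rmD)"]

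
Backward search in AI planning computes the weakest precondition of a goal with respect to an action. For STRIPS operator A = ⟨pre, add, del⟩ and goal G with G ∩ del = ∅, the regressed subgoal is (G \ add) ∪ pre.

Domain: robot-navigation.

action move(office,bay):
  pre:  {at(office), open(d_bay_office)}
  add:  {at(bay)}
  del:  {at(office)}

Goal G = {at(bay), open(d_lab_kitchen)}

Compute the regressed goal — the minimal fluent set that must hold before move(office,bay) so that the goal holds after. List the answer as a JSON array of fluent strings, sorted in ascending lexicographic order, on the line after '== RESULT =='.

Compute (G \ add) ∪ pre:
  G ∩ del = {}  (empty — regression defined)
  G \ add = {at(bay), open(d_lab_kitchen)} \ {at(bay)} = {open(d_lab_kitchen)}
  ∪ pre   = {open(d_lab_kitchen)} ∪ {at(office), open(d_bay_office)}
          = {at(office), open(d_bay_office), open(d_lab_kitchen)}

== RESULT ==
["at(office)", "open(d_bay_office)", "open(d_lab_kitchen)"]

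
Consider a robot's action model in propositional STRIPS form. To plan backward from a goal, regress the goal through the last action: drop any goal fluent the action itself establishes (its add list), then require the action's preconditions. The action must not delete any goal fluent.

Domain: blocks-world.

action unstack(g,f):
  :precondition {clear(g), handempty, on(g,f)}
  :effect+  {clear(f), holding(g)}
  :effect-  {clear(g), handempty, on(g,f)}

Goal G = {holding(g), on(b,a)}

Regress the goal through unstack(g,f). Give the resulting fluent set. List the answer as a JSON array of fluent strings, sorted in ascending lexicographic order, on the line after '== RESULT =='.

Compute (G \ add) ∪ pre:
  G ∩ del = {}  (empty — regression defined)
  G \ add = {holding(g), on(b,a)} \ {clear(f), holding(g)} = {on(b,a)}
  ∪ pre   = {on(b,a)} ∪ {clear(g), handempty, on(g,f)}
          = {clear(g), handempty, on(b,a), on(g,f)}

== RESULT ==
["clear(g)", "handempty", "on(b,a)", "on(g,f)"]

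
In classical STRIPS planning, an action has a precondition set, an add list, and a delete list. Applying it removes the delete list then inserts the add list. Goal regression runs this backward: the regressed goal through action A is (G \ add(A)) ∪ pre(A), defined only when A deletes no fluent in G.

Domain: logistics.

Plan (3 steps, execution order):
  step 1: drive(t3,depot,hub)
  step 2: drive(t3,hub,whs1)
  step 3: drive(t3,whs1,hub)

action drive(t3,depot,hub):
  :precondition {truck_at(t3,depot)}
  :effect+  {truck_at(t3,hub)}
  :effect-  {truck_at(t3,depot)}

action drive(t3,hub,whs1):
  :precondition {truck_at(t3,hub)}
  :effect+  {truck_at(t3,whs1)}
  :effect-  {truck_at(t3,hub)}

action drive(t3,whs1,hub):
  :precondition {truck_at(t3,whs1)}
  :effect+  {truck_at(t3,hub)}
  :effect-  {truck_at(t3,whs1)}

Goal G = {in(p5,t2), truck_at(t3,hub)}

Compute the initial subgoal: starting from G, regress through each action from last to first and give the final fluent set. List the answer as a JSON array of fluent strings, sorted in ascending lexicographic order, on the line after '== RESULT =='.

Regress step by step:
  through step 3 (drive(t3,whs1,hub)): drop {truck_at(t3,hub)}, keep {in(p5,t2)}, require {truck_at(t3,whs1)}
    → {in(p5,t2), truck_at(t3,whs1)}
  through step 2 (drive(t3,hub,whs1)): drop {truck_at(t3,whs1)}, keep {in(p5,t2)}, require {truck_at(t3,hub)}
    → {in(p5,t2), truck_at(t3,hub)}
  through step 1 (drive(t3,depot,hub)): drop {truck_at(t3,hub)}, keep {in(p5,t2)}, require {truck_at(t3,depot)}
    → {in(p5,t2), truck_at(t3,depot)}

== RESULT ==
["in(p5,t2)", "truck_at(t3,depot)"]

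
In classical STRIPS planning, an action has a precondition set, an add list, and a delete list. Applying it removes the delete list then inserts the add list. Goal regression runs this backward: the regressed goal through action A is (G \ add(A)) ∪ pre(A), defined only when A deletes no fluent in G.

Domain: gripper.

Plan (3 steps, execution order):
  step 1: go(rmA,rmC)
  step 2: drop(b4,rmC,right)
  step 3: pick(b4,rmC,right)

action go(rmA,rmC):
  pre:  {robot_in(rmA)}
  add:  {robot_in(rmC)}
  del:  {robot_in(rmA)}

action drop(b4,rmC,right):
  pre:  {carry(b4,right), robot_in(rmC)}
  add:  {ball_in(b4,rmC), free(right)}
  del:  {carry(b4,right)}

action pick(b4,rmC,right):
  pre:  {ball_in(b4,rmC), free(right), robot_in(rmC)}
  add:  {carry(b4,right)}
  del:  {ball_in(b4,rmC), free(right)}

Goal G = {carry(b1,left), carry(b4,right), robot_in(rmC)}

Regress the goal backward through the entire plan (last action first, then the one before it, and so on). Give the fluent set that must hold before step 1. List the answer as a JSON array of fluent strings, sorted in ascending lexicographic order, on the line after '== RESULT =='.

Regress step by step:
  through step 3 (pick(b4,rmC,right)): drop {carry(b4,right)}, keep {carry(b1,left), robot_in(rmC)}, require {ball_in(b4,rmC), free(right), robot_in(rmC)}
    → {ball_in(b4,rmC), carry(b1,left), free(right), robot_in(rmC)}
  through step 2 (drop(b4,rmC,right)): drop {ball_in(b4,rmC), free(right)}, keep {carry(b1,left), robot_in(rmC)}, require {carry(b4,right), robot_in(rmC)}
    → {carry(b1,left), carry(b4,right), robot_in(rmC)}
  through step 1 (go(rmA,rmC)): drop {robot_in(rmC)}, keep {carry(b1,left), carry(b4,right)}, require {robot_in(rmA)}
    → {carry(b1,left), carry(b4,right), robot_in(rmA)}

== RESULT ==
["carry(b1,left)", "carry(b4,right)", "robot_in(rmA)"]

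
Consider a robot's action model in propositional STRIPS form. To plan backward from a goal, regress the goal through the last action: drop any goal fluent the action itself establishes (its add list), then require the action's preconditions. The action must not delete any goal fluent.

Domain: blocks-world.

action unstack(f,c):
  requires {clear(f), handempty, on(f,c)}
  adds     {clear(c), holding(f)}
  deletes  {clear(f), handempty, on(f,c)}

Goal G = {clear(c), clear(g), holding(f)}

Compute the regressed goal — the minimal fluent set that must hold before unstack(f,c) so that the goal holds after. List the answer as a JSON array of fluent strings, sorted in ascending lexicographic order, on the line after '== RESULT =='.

Compute (G \ add) ∪ pre:
  G ∩ del = {}  (empty — regression defined)
  G \ add = {clear(c), clear(g), holding(f)} \ {clear(c), holding(f)} = {clear(g)}
  ∪ pre   = {clear(g)} ∪ {clear(f), handempty, on(f,c)}
          = {clear(f), clear(g), handempty, on(f,c)}

== RESULT ==
["clear(f)", "clear(g)", "handempty", "on(f,c)"]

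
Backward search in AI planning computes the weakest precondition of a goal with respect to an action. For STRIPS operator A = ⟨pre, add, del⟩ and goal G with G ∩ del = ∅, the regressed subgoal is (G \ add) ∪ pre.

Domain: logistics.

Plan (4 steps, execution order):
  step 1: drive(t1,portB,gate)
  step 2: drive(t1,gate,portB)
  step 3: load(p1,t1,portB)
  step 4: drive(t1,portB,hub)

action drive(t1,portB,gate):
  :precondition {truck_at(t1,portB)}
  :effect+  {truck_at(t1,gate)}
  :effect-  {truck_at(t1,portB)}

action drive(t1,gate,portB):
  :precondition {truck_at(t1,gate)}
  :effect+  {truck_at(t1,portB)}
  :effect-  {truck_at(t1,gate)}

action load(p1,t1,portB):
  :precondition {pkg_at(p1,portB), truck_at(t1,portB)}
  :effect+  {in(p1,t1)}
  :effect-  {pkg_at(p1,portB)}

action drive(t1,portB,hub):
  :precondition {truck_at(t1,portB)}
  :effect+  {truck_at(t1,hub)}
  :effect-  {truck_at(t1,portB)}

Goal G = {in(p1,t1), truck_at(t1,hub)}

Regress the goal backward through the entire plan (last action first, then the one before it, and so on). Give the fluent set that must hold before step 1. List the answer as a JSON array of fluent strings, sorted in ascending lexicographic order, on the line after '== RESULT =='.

Work backward from the goal:
  through step 4 (drive(t1,portB,hub)): drop {truck_at(t1,hub)}, keep {in(p1,t1)}, require {truck_at(t1,portB)}
    → {in(p1,t1), truck_at(t1,portB)}
  through step 3 (load(p1,t1,portB)): drop {in(p1,t1)}, keep {truck_at(t1,portB)}, require {pkg_at(p1,portB), truck_at(t1,portB)}
    → {pkg_at(p1,portB), truck_at(t1,portB)}
  through step 2 (drive(t1,gate,portB)): drop {truck_at(t1,portB)}, keep {pkg_at(p1,portB)}, require {truck_at(t1,gate)}
    → {pkg_at(p1,portB), truck_at(t1,gate)}
  through step 1 (drive(t1,portB,gate)): drop {truck_at(t1,gate)}, keep {pkg_at(p1,portB)}, require {truck_at(t1,portB)}
    → {pkg_at(p1,portB), truck_at(t1,portB)}

== RESULT ==
["pkg_at(p1,portB)", "truck_at(t1,portB)"]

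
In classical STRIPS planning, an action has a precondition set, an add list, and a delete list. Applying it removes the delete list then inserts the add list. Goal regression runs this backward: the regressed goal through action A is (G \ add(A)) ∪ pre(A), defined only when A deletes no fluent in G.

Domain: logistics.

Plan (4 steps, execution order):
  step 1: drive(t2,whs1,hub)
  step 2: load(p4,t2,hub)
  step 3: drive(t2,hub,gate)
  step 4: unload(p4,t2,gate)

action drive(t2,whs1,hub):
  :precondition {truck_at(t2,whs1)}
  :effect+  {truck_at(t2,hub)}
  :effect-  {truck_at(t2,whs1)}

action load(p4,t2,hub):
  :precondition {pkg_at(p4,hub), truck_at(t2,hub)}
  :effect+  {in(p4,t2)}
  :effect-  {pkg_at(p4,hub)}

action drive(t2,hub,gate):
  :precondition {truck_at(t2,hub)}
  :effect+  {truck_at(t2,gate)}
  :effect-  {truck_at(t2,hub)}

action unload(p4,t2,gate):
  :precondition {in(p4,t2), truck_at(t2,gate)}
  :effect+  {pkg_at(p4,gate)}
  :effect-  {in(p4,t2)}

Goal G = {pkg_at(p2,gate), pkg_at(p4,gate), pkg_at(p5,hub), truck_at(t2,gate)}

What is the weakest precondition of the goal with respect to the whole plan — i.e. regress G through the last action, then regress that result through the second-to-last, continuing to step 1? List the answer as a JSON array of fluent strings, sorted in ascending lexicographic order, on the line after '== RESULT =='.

Regress step by step:
  through step 4 (unload(p4,t2,gate)): drop {pkg_at(p4,gate)}, keep {pkg_at(p2,gate), pkg_at(p5,hub), truck_at(t2,gate)}, require {in(p4,t2), truck_at(t2,gate)}
    → {in(p4,t2), pkg_at(p2,gate), pkg_at(p5,hub), truck_at(t2,gate)}
  through step 3 (drive(t2,hub,gate)): drop {truck_at(t2,gate)}, keep {in(p4,t2), pkg_at(p2,gate), pkg_at(p5,hub)}, require {truck_at(t2,hub)}
    → {in(p4,t2), pkg_at(p2,gate), pkg_at(p5,hub), truck_at(t2,hub)}
  through step 2 (load(p4,t2,hub)): drop {in(p4,t2)}, keep {pkg_at(p2,gate), pkg_at(p5,hub), truck_at(t2,hub)}, require {pkg_at(p4,hub), truck_at(t2,hub)}
    → {pkg_at(p2,gate), pkg_at(p4,hub), pkg_at(p5,hub), truck_at(t2,hub)}
  through step 1 (drive(t2,whs1,hub)): drop {truck_at(t2,hub)}, keep {pkg_at(p2,gate), pkg_at(p4,hub), pkg_at(p5,hub)}, require {truck_at(t2,whs1)}
    → {pkg_at(p2,gate), pkg_at(p4,hub), pkg_at(p5,hub), truck_at(t2,whs1)}

== RESULT ==
["pkg_at(p2,gate)", "pkg_at(p4,hub)", "pkg_at(p5,hub)", "truck_at(t2,whs1)"]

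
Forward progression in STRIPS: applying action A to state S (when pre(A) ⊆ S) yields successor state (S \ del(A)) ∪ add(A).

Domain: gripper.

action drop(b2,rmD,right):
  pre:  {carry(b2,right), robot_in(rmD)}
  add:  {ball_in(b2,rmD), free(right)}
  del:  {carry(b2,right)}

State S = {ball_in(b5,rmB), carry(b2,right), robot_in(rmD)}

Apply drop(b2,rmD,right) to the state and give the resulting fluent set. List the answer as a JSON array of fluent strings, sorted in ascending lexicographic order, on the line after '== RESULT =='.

Progress:
  pre ⊆ S: {carry(b2,right), robot_in(rmD)} ⊆ S  — applicable
  S \ del = {ball_in(b5,rmB), robot_in(rmD)}
  ∪ add   = {ball_in(b2,rmD), ball_in(b5,rmB), free(right), robot_in(rmD)}

== RESULT ==
["ball_in(b2,rmD)", "ball_in(b5,rmB)", "free(right)", "robot_in(rmD)"]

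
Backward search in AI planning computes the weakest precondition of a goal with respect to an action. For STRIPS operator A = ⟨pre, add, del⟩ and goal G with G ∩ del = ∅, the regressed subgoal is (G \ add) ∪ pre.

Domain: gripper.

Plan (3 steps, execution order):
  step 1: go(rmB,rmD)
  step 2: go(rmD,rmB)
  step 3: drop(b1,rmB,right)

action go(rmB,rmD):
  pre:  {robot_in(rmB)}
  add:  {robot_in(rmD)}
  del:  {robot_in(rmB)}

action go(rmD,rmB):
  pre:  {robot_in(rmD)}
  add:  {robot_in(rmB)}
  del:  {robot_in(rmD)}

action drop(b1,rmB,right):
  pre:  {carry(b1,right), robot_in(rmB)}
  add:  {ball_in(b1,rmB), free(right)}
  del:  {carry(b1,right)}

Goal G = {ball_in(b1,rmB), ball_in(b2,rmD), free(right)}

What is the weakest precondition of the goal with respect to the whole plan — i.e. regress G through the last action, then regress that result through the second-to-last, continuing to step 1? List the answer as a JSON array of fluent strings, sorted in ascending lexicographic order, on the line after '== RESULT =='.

Work backward from the goal:
  through step 3 (drop(b1,rmB,right)): drop {ball_in(b1,rmB), free(right)}, keep {ball_in(b2,rmD)}, require {carry(b1,right), robot_in(rmB)}
    → {ball_in(b2,rmD), carry(b1,right), robot_in(rmB)}
  through step 2 (go(rmD,rmB)): drop {robot_in(rmB)}, keep {ball_in(b2,rmD), carry(b1,right)}, require {robot_in(rmD)}
    → {ball_in(b2,rmD), carry(b1,right), robot_in(rmD)}
  through step 1 (go(rmB,rmD)): drop {robot_in(rmD)}, keep {ball_in(b2,rmD), carry(b1,right)}, require {robot_in(rmB)}
    → {ball_in(b2,rmD), carry(b1,right), robot_in(rmB)}

== RESULT ==
["ball_in(b2,rmD)", "carry(b1,right)", "robot_in(rmB)"]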